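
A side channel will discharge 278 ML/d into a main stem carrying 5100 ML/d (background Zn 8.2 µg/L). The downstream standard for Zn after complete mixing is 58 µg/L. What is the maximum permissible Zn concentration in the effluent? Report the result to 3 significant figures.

At the limit, (Qr·Cr + Qe·Cₑ)/(Qr + Qe) = 58:
Cₑ = (5378·58 − 5100·8.200) / 278.0 = 971.6 µg/L.

972 µg/L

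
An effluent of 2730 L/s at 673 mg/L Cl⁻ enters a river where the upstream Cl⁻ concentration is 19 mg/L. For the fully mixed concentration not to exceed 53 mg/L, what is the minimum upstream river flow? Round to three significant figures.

49800 L/s

Set C_mix = 53: (Q·19.00 + 2730·673.0) / (Q + 2730) = 53
→ Q = 2730·(673.0 − 53)/(53 − 19.00) = 49780 L/s.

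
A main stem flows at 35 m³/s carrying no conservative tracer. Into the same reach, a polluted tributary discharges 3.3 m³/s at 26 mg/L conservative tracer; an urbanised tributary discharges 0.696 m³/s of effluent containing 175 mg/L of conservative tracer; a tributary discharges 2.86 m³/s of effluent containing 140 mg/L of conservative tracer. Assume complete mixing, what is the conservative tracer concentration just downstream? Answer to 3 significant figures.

14.5 mg/L

Flow-weighted average: C = (35.00·0 + 3.300·26.00 + 0.6960·175.0 + 2.860·140.0) / 41.86 = 608.0/41.86 = 14.53 mg/L.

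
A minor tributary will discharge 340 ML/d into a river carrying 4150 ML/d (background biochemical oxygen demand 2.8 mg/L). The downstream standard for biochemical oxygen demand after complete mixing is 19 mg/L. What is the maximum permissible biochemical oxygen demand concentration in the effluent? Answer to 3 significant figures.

217 mg/L

At the limit, (Qr·Cr + Qe·Cₑ)/(Qr + Qe) = 19:
Cₑ = (4490·19 − 4150·2.800) / 340.0 = 216.7 mg/L.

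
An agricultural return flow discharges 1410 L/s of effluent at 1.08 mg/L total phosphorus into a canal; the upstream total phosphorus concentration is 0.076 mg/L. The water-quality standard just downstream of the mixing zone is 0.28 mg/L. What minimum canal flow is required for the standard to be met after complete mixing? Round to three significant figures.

Set C_mix = 0.28: (Q·0.07600 + 1410·1.080) / (Q + 1410) = 0.28
→ Q = 1410·(1.080 − 0.28)/(0.28 − 0.07600) = 5529 L/s.

5530 L/s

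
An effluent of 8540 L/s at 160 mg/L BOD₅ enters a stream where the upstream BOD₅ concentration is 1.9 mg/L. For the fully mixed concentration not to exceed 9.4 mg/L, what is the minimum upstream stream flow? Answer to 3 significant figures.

171000 L/s

Set C_mix = 9.4: (Q·1.900 + 8540·160.0) / (Q + 8540) = 9.4
→ Q = 8540·(160.0 − 9.4)/(9.4 − 1.900) = 171500 L/s.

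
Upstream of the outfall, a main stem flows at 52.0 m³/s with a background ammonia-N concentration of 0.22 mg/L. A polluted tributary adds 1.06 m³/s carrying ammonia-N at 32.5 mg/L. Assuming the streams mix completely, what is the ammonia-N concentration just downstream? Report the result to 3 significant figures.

0.865 mg/L

Conservation of mass: C = (52.00·0.2200 + 1.060·32.50) / 53.06 = 45.89/53.06 = 0.8649 mg/L.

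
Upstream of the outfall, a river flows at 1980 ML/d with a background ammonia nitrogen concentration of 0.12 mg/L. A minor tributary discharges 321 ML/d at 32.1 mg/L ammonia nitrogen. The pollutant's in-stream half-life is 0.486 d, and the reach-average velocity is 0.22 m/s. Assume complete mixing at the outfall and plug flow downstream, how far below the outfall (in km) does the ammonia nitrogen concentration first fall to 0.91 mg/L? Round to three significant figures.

Mass balance: C = (1980·0.1200 + 321.0·32.10) / 2301 = 10540/2301 = 4.581 mg/L.
Half-life 0.486 d → k = ln 2 / 0.486 = 1.426 d⁻¹.
Set 4.581·exp(−k·t) = 0.91 → t = ln(4.581/0.91)/k = 97910 s = 27.20 h.
Distance = v·t = 0.22·97910 = 21540 m = 21.54 km.

21.5 km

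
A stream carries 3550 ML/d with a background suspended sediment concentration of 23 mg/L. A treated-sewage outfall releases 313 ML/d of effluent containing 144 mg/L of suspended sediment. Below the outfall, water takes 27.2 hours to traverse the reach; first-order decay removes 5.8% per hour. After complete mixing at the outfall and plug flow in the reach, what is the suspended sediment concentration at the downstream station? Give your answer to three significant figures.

6.46 mg/L

Mixed concentration C = ΣQC/ΣQ = (3550·23.00 + 313.0·144.0) / 3863 = 126700/3863 = 32.80 mg/L.
5.8%/h lost → k = −ln(1 − 0.058) = 0.05975 h⁻¹.
Applying C = C₀e^(−kt): 32.80 × 0.1969 = 6.458 mg/L.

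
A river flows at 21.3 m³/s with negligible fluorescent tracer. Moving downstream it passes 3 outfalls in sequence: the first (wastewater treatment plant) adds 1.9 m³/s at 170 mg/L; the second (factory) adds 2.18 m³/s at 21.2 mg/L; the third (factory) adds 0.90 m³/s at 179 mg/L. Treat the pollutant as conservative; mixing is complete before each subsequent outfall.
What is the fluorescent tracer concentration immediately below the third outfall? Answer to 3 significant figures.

After outfall 1: Q = 21.30 + 1.900 = 23.20 m³/s; C = (21.30·0 + 1.900·170.0)/23.20 = 13.92 mg/L.
After outfall 2: Q = 23.20 + 2.180 = 25.38 m³/s; C = (23.20·13.92 + 2.180·21.20)/25.38 = 14.55 mg/L.
After outfall 3: Q = 25.38 + 0.9000 = 26.28 m³/s; C = (25.38·14.55 + 0.9000·179.0)/26.28 = 20.18 mg/L.

20.2 mg/L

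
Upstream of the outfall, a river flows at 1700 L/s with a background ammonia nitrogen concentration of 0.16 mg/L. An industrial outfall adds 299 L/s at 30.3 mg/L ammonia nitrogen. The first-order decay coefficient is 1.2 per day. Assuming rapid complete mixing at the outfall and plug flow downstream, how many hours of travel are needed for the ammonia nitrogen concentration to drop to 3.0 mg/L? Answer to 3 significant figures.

Conservation of mass: C = (1700·0.1600 + 299.0·30.30) / 1999 = 9332/1999 = 4.668 mg/L.
4.668·exp(−k·t) = 3.0 → t = ln(4.668/3.0)/k = 31840 s = 8.843 h.

8.84 h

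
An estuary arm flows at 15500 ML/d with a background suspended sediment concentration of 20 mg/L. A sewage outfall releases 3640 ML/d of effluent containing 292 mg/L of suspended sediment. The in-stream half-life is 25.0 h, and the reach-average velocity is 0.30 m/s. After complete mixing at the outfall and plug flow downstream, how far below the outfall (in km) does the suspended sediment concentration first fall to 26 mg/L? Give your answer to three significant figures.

Flow-weighted average: C = (15500·20.00 + 3640·292.0) / 19140 = 1373000/19140 = 71.73 mg/L.
Half-life 25.0 h → k = ln 2 / 25.0 = 0.02773 h⁻¹ = 0.6654 d⁻¹.
Set 71.73·exp(−k·t) = 26 → t = ln(71.73/26)/k = 131800 s = 36.60 h.
Distance = v·t = 0.30·131800 = 39530 m = 39.53 km.

39.5 km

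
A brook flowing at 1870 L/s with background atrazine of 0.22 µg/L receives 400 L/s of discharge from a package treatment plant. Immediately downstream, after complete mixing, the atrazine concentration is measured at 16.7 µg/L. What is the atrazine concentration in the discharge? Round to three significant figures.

Mass balance: 1870·0.2200 + 400.0·Cₑ = 2270·16.70
→ Cₑ = (2270·16.70 − 1870·0.2200) / 400.0 = 93.74 µg/L.

93.7 µg/L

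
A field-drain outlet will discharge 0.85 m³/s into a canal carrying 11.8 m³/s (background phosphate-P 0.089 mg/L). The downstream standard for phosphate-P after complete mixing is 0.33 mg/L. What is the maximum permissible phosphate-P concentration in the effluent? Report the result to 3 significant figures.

3.68 mg/L

At the limit, (Qr·Cr + Qe·Cₑ)/(Qr + Qe) = 0.33:
Cₑ = (12.65·0.33 − 11.80·0.08900) / 0.8500 = 3.676 mg/L.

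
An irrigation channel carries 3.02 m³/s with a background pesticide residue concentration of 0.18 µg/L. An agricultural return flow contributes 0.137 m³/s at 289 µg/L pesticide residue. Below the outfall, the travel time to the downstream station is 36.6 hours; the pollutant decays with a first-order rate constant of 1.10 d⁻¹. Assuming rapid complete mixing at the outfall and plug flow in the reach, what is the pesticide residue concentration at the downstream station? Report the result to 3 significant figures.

After mixing, C = (3.020·0.1800 + 0.1370·289.0) / 3.157 = 40.14/3.157 = 12.71 µg/L.
Decay over the reach: 12.71·exp(−kt) = 12.71·0.1868 = 2.375 µg/L.

2.38 µg/L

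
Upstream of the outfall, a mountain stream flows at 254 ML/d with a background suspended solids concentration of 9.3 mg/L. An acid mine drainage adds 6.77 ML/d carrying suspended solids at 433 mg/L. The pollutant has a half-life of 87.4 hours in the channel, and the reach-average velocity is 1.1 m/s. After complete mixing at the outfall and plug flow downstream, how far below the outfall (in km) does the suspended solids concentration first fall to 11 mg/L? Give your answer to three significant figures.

Mass balance: C = (254.0·9.300 + 6.770·433.0) / 260.8 = 5294/260.8 = 20.30 mg/L.
Half-life 87.4 h → k = ln 2 / 87.4 = 0.007931 h⁻¹ = 0.1903 d⁻¹.
Set 20.30·exp(−k·t) = 11 → t = ln(20.30/11)/k = 278100 s = 77.26 h.
Distance = v·t = 1.1·278100 = 305900 m = 305.9 km.

306 km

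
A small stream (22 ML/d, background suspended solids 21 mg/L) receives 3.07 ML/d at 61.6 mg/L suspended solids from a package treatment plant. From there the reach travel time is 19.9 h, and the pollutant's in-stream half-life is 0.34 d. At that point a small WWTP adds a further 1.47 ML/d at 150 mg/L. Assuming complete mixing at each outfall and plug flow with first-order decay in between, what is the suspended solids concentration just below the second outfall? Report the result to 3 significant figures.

12.8 mg/L

After mixing, C = (22.00·21.00 + 3.070·61.60) / 25.07 = 651.1/25.07 = 25.97 mg/L; combined flow 25.07 ML/d.
Half-life 0.34 d → k = ln 2 / 0.34 = 2.039 d⁻¹.
First-order decay: C = 25.97·exp(−k·t) = 25.97·0.1844 = 4.790 mg/L.
Second outfall: C = (25.07·4.790 + 1.470·150.0)/26.54 = 12.83 mg/L.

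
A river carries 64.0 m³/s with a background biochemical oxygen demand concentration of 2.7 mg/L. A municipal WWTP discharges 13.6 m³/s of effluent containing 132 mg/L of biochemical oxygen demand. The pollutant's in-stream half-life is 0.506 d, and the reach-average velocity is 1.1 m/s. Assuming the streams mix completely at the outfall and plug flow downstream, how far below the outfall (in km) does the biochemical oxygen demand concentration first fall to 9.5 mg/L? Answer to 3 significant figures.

Mixed concentration C = ΣQC/ΣQ = (64.00·2.700 + 13.60·132.0) / 77.60 = 1968/77.60 = 25.36 mg/L.
Half-life 0.506 d → k = ln 2 / 0.506 = 1.370 d⁻¹.
Set 25.36·exp(−k·t) = 9.5 → t = ln(25.36/9.5)/k = 61930 s = 17.20 h.
Distance = v·t = 1.1·61930 = 68120 m = 68.12 km.

68.1 km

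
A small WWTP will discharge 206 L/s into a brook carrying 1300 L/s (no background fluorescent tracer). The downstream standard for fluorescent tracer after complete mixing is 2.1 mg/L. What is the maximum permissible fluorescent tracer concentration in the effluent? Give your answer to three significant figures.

15.4 mg/L

At the limit, (Qr·Cr + Qe·Cₑ)/(Qr + Qe) = 2.1:
Cₑ = (1506·2.1 − 1300·0) / 206.0 = 15.35 mg/L.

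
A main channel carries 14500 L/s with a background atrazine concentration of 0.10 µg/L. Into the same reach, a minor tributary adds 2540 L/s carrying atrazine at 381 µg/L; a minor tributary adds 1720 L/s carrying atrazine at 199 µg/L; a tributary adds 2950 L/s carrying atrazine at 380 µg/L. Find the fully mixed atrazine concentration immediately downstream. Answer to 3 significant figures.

Mass balance: C = (14500·0.1000 + 2540·381.0 + 1720·199.0 + 2950·380.0) / 21710 = 2432000/21710 = 112.0 µg/L.

112 µg/L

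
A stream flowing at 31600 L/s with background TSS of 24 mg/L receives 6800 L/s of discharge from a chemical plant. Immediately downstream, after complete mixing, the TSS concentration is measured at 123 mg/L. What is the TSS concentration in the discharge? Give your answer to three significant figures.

583 mg/L

Mass balance: 31600·24.00 + 6800·Cₑ = 38400·123.0
→ Cₑ = (38400·123.0 − 31600·24.00) / 6800 = 583.1 mg/L.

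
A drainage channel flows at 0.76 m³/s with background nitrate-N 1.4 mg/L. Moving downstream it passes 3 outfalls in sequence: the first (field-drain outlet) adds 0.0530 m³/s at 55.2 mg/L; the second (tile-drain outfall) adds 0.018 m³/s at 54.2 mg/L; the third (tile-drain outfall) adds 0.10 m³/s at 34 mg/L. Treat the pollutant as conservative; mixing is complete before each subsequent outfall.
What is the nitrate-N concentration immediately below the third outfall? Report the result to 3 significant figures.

8.99 mg/L

Below outfall 1: Q → 0.8130 m³/s, C = (0.7600·1.400 + 0.05300·55.20)/0.8130 = 4.907 mg/L.
Below outfall 2: Q → 0.8310 m³/s, C = (0.8130·4.907 + 0.01800·54.20)/0.8310 = 5.975 mg/L.
Below outfall 3: Q → 0.9310 m³/s, C = (0.8310·5.975 + 0.1000·34.00)/0.9310 = 8.985 mg/L.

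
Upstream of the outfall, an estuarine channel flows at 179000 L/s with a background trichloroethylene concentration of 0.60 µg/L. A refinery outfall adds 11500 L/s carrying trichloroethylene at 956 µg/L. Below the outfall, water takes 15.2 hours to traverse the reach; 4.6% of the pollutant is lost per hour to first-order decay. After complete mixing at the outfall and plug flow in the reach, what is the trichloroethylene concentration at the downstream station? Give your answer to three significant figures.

Conservation of mass: C = (179000·0.6000 + 11500·956.0) / 190500 = 11100000/190500 = 58.28 µg/L.
4.6%/h lost → k = −ln(1 − 0.046) = 0.04709 h⁻¹.
Applying C = C₀e^(−kt): 58.28 × 0.4888 = 28.49 µg/L.

28.5 µg/L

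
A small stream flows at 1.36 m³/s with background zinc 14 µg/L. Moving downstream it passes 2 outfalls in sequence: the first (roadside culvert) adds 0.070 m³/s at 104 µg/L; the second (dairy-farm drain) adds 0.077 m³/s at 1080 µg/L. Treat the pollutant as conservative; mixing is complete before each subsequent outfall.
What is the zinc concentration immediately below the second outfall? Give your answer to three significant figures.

After outfall 1: Q = 1.360 + 0.07000 = 1.430 m³/s; C = (1.360·14.00 + 0.07000·104.0)/1.430 = 18.41 µg/L.
After outfall 2: Q = 1.430 + 0.07700 = 1.507 m³/s; C = (1.430·18.41 + 0.07700·1080)/1.507 = 72.65 µg/L.

72.6 µg/L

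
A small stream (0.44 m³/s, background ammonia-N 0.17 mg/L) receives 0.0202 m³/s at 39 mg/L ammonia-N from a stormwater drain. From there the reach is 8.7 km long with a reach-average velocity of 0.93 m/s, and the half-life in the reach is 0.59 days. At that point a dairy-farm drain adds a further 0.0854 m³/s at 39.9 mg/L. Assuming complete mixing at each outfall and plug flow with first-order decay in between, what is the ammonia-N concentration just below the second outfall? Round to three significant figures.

7.64 mg/L

Conservation of mass: C = (0.4400·0.1700 + 0.02020·39.00) / 0.4602 = 0.8626/0.4602 = 1.874 mg/L; combined flow 0.4602 m³/s.
Travel time t = 8.7·1000 / 0.93 = 9355 s = 2.599 h.
Half-life 0.59 d → k = ln 2 / 0.59 = 1.175 d⁻¹.
After decay, C = 1.874 × e^(−kt) = 1.874 × 0.8806 = 1.651 mg/L.
At the second outfall, C = (0.4602·1.651 + 0.08540·39.90) / (0.4602 + 0.08540) = 7.638 mg/L.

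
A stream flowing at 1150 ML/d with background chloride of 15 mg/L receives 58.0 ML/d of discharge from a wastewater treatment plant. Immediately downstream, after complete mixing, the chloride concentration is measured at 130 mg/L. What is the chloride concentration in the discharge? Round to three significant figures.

Mass balance: 1150·15.00 + 58.00·Cₑ = 1208·130.0
→ Cₑ = (1208·130.0 − 1150·15.00) / 58.00 = 2410 mg/L.

2410 mg/L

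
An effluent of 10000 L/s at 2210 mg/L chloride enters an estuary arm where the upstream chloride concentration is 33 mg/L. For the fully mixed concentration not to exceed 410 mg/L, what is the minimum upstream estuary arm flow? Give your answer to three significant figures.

Set C_mix = 410: (Q·33.00 + 10000·2210) / (Q + 10000) = 410
→ Q = 10000·(2210 − 410)/(410 − 33.00) = 47750 L/s.

47700 L/s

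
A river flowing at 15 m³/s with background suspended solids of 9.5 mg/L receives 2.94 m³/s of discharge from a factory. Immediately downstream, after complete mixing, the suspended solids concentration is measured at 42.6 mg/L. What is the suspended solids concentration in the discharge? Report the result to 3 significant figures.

211 mg/L

Mass balance: 15.00·9.500 + 2.940·Cₑ = 17.94·42.60
→ Cₑ = (17.94·42.60 − 15.00·9.500) / 2.940 = 211.5 mg/L.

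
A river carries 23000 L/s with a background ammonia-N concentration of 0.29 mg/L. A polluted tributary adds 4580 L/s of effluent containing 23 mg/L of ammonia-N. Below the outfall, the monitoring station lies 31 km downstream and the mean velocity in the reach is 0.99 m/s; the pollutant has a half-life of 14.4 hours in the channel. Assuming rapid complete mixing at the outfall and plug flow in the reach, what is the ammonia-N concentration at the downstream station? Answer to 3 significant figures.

2.67 mg/L

Mixed concentration C = ΣQC/ΣQ = (23000·0.2900 + 4580·23.00) / 27580 = 112000/27580 = 4.061 mg/L.
Travel time t = 31·1000 / 0.99 = 31310 s = 8.698 h.
Half-life 14.4 h → k = ln 2 / 14.4 = 0.04814 h⁻¹ = 1.155 d⁻¹.
After decay, C = 4.061 × e^(−kt) = 4.061 × 0.6579 = 2.672 mg/L.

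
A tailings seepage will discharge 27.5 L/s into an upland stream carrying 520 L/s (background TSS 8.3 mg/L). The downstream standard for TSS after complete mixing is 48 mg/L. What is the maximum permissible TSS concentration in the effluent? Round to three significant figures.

799 mg/L

At the limit, (Qr·Cr + Qe·Cₑ)/(Qr + Qe) = 48:
Cₑ = (547.5·48 − 520.0·8.300) / 27.50 = 798.7 mg/L.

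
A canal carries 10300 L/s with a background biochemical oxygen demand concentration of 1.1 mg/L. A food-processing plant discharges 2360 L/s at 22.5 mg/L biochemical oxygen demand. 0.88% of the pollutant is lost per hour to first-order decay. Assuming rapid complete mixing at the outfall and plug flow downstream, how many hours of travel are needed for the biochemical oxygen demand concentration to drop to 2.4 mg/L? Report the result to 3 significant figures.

Mixed concentration C = ΣQC/ΣQ = (10300·1.100 + 2360·22.50) / 12660 = 64430/12660 = 5.089 mg/L.
0.88%/h lost → k = −ln(1 − 0.0088) = 0.008839 h⁻¹.
5.089·exp(−k·t) = 2.4 → t = ln(5.089/2.4)/k = 306100 s = 85.04 h.

85.0 h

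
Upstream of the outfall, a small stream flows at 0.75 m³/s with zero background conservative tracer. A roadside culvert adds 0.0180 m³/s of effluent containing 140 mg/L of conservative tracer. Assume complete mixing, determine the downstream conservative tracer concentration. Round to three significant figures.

Mixed concentration C = ΣQC/ΣQ = (0.7500·0 + 0.01800·140.0) / 0.7680 = 2.520/0.7680 = 3.281 mg/L.

3.28 mg/L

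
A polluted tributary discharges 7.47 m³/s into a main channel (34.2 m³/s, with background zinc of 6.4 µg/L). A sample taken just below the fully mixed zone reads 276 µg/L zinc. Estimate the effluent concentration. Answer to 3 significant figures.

Mass balance: 34.20·6.400 + 7.470·Cₑ = 41.67·276.0
→ Cₑ = (41.67·276.0 − 34.20·6.400) / 7.470 = 1510 µg/L.

1510 µg/L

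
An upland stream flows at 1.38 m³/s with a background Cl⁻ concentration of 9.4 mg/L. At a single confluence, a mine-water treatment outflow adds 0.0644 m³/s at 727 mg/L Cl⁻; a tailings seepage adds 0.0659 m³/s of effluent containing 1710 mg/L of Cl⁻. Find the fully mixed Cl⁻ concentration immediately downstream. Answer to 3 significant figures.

Conservation of mass: C = (1.380·9.400 + 0.06440·727.0 + 0.06590·1710) / 1.510 = 172.5/1.510 = 114.2 mg/L.

114 mg/L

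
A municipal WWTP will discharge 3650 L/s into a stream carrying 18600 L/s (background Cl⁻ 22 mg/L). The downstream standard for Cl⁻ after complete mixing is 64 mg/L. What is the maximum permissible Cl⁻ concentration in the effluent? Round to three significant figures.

At the limit, (Qr·Cr + Qe·Cₑ)/(Qr + Qe) = 64:
Cₑ = (22250·64 − 18600·22.00) / 3650 = 278.0 mg/L.

278 mg/L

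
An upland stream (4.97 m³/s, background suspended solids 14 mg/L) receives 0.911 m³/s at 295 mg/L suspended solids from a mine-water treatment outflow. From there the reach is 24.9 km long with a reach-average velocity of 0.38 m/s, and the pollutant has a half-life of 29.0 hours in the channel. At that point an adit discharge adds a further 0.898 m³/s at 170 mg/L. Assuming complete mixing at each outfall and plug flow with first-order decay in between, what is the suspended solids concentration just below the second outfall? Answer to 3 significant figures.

54.8 mg/L

Flow-weighted average: C = (4.970·14.00 + 0.9110·295.0) / 5.881 = 338.3/5.881 = 57.53 mg/L; combined flow 5.881 m³/s.
Travel time t = 24.9·1000 / 0.38 = 65530 s = 18.20 h.
Half-life 29.0 h → k = ln 2 / 29.0 = 0.02390 h⁻¹ = 0.5736 d⁻¹.
After decay, C = 57.53 × e^(−kt) = 57.53 × 0.6472 = 37.23 mg/L.
Second outfall: C = (5.881·37.23 + 0.8980·170.0)/6.779 = 54.82 mg/L.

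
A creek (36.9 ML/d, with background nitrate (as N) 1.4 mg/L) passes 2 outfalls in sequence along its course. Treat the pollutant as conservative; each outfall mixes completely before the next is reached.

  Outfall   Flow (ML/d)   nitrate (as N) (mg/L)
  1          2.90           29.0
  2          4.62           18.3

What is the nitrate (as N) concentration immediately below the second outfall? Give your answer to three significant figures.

Below outfall 1: Q → 39.80 ML/d, C = (36.90·1.400 + 2.900·29.00)/39.80 = 3.411 mg/L.
Below outfall 2: Q → 44.42 ML/d, C = (39.80·3.411 + 4.620·18.30)/44.42 = 4.960 mg/L.

4.96 mg/L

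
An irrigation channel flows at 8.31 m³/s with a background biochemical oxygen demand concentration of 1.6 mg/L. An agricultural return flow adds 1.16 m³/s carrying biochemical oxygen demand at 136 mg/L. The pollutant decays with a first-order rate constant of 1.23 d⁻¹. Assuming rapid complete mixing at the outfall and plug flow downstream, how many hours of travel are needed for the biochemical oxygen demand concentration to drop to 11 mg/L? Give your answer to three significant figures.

Mixed concentration C = ΣQC/ΣQ = (8.310·1.600 + 1.160·136.0) / 9.470 = 171.1/9.470 = 18.06 mg/L.
18.06·exp(−k·t) = 11 → t = ln(18.06/11)/k = 34840 s = 9.677 h.

9.68 h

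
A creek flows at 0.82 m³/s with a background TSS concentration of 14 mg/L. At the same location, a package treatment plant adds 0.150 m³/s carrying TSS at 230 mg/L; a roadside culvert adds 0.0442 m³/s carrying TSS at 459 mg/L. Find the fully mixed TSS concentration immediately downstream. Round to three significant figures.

65.3 mg/L

Mixed concentration C = ΣQC/ΣQ = (0.8200·14.00 + 0.1500·230.0 + 0.04420·459.0) / 1.014 = 66.27/1.014 = 65.34 mg/L.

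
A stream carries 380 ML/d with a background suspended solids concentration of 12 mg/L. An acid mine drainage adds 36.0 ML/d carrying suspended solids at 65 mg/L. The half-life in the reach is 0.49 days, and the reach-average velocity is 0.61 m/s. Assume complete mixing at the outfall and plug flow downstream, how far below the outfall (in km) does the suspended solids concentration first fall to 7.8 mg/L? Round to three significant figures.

28.1 km

Flow-weighted average: C = (380.0·12.00 + 36.00·65.00) / 416.0 = 6900/416.0 = 16.59 mg/L.
Half-life 0.49 d → k = ln 2 / 0.49 = 1.415 d⁻¹.
Set 16.59·exp(−k·t) = 7.8 → t = ln(16.59/7.8)/k = 46080 s = 12.80 h.
Distance = v·t = 0.61·46080 = 28110 m = 28.11 km.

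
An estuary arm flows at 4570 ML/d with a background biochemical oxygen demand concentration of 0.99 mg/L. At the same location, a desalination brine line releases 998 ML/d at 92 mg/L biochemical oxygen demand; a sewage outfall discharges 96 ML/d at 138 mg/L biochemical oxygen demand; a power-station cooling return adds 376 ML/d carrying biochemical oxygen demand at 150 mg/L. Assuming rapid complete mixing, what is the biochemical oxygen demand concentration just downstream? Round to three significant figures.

Conservation of mass: C = (4570·0.9900 + 998.0·92.00 + 96.00·138.0 + 376.0·150.0) / 6040 = 166000/6040 = 27.48 mg/L.

27.5 mg/L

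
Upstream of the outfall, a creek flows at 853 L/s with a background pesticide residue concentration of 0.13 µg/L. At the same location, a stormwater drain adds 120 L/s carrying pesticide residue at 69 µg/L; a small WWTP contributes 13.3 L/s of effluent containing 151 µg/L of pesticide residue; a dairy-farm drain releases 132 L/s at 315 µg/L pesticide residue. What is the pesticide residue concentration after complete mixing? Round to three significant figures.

After mixing, C = (853.0·0.1300 + 120.0·69.00 + 13.30·151.0 + 132.0·315.0) / 1118 = 51980/1118 = 46.48 µg/L.

46.5 µg/L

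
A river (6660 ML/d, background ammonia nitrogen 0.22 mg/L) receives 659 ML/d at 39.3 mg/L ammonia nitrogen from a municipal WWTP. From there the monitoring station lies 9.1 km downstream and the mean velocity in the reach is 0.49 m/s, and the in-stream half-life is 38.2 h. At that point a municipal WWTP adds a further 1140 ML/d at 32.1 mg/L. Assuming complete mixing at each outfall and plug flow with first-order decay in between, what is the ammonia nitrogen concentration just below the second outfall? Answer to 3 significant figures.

Conservation of mass: C = (6660·0.2200 + 659.0·39.30) / 7319 = 27360/7319 = 3.739 mg/L; combined flow 7319 ML/d.
Travel time t = 9.1·1000 / 0.49 = 18570 s = 5.159 h.
Half-life 38.2 h → k = ln 2 / 38.2 = 0.01815 h⁻¹ = 0.4355 d⁻¹.
First-order decay: C = 3.739·exp(−k·t) = 3.739·0.9106 = 3.405 mg/L.
Second outfall: C = (7319·3.405 + 1140·32.10)/8459 = 7.272 mg/L.

7.27 mg/L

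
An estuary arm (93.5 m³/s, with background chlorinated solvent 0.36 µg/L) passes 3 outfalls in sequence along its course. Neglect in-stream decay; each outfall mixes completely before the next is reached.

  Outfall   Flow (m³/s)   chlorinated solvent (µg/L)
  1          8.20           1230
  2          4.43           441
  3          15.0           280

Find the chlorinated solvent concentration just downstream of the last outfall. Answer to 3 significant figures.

After outfall 1: Q = 93.50 + 8.200 = 101.7 m³/s; C = (93.50·0.3600 + 8.200·1230)/101.7 = 99.51 µg/L.
After outfall 2: Q = 101.7 + 4.430 = 106.1 m³/s; C = (101.7·99.51 + 4.430·441.0)/106.1 = 113.8 µg/L.
After outfall 3: Q = 106.1 + 15.00 = 121.1 m³/s; C = (106.1·113.8 + 15.00·280.0)/121.1 = 134.3 µg/L.

134 µg/L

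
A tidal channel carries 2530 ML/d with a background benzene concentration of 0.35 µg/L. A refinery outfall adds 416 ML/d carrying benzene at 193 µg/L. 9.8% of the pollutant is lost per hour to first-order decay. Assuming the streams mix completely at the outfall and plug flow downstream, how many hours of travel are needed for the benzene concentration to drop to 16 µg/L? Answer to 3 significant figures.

Mass balance: C = (2530·0.3500 + 416.0·193.0) / 2946 = 81170/2946 = 27.55 µg/L.
9.8%/h lost → k = −ln(1 − 0.098) = 0.1031 h⁻¹.
27.55·exp(−k·t) = 16 → t = ln(27.55/16)/k = 18970 s = 5.270 h.

5.27 h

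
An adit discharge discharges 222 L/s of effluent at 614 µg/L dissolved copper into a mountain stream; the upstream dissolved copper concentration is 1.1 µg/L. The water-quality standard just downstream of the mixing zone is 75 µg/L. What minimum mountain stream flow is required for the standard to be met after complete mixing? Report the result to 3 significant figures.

1620 L/s

Set C_mix = 75: (Q·1.100 + 222.0·614.0) / (Q + 222.0) = 75
→ Q = 222.0·(614.0 − 75)/(75 − 1.100) = 1619 L/s.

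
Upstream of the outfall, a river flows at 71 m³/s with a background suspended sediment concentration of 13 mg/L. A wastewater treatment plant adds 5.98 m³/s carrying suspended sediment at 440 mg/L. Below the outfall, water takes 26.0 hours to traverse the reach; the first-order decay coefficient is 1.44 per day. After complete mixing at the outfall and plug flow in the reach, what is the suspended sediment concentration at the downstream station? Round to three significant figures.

9.70 mg/L

Mixed concentration C = ΣQC/ΣQ = (71.00·13.00 + 5.980·440.0) / 76.98 = 3554/76.98 = 46.17 mg/L.
First-order decay: C = 46.17·exp(−k·t) = 46.17·0.2101 = 9.702 mg/L.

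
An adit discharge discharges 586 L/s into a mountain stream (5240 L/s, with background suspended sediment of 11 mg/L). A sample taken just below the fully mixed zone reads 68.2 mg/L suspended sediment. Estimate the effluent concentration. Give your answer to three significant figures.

Mass balance: 5240·11.00 + 586.0·Cₑ = 5826·68.20
→ Cₑ = (5826·68.20 − 5240·11.00) / 586.0 = 579.7 mg/L.

580 mg/L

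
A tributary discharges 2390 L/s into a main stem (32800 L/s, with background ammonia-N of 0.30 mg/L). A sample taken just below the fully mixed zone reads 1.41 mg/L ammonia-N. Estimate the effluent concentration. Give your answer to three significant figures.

16.6 mg/L

Mass balance: 32800·0.3000 + 2390·Cₑ = 35190·1.410
→ Cₑ = (35190·1.410 − 32800·0.3000) / 2390 = 16.64 mg/L.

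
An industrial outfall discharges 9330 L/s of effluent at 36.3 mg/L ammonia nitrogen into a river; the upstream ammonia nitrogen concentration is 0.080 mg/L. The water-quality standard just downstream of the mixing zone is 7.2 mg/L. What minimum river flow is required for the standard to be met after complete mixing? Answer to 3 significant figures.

38100 L/s

Set C_mix = 7.2: (Q·0.08000 + 9330·36.30) / (Q + 9330) = 7.2
→ Q = 9330·(36.30 − 7.2)/(7.2 − 0.08000) = 38130 L/s.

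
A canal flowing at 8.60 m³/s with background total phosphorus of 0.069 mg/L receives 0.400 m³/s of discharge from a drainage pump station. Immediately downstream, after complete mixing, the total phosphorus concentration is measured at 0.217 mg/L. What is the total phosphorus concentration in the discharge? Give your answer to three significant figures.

3.40 mg/L

Mass balance: 8.600·0.06900 + 0.4000·Cₑ = 9.000·0.2170
→ Cₑ = (9.000·0.2170 − 8.600·0.06900) / 0.4000 = 3.399 mg/L.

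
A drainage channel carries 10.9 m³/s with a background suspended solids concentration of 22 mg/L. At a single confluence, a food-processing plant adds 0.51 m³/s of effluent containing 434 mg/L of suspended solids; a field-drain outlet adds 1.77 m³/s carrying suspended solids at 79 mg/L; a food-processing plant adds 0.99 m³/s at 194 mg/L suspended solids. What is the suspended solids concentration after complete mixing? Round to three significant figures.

56.0 mg/L

After mixing, C = (10.90·22.00 + 0.5100·434.0 + 1.770·79.00 + 0.9900·194.0) / 14.17 = 793.0/14.17 = 55.97 mg/L.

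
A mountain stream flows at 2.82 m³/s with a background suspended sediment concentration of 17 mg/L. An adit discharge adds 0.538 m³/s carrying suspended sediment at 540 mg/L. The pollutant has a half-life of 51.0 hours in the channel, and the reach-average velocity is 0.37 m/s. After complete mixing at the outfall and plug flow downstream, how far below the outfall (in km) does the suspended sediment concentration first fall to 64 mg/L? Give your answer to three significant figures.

Flow-weighted average: C = (2.820·17.00 + 0.5380·540.0) / 3.358 = 338.5/3.358 = 100.8 mg/L.
Half-life 51.0 h → k = ln 2 / 51.0 = 0.01359 h⁻¹ = 0.3262 d⁻¹.
Set 100.8·exp(−k·t) = 64 → t = ln(100.8/64)/k = 120300 s = 33.42 h.
Distance = v·t = 0.37·120300 = 44510 m = 44.51 km.

44.5 km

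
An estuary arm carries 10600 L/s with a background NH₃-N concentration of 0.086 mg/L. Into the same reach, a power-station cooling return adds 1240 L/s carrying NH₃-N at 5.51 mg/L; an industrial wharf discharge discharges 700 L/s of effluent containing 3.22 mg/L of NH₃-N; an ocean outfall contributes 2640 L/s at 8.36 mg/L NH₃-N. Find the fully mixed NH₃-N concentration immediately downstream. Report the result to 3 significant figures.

2.11 mg/L

After mixing, C = (10600·0.08600 + 1240·5.510 + 700.0·3.220 + 2640·8.360) / 15180 = 32070/15180 = 2.113 mg/L.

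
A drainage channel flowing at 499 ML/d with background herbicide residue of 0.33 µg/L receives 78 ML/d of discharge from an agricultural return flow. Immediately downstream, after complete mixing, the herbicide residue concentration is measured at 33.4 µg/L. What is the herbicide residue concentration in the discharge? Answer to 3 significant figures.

245 µg/L

Mass balance: 499.0·0.3300 + 78.00·Cₑ = 577.0·33.40
→ Cₑ = (577.0·33.40 − 499.0·0.3300) / 78.00 = 245.0 µg/L.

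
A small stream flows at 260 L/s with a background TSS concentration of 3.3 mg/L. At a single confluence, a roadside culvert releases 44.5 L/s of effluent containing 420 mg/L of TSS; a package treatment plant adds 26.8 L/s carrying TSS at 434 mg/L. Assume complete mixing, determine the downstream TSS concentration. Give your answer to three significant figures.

Flow-weighted average: C = (260.0·3.300 + 44.50·420.0 + 26.80·434.0) / 331.3 = 31180/331.3 = 94.11 mg/L.

94.1 mg/L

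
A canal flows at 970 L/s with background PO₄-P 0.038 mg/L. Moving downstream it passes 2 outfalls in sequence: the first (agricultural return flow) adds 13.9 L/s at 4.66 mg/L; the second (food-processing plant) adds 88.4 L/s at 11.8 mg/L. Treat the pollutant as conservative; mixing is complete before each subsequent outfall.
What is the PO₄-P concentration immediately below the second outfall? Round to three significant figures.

1.07 mg/L

After outfall 1: Q = 970.0 + 13.90 = 983.9 L/s; C = (970.0·0.03800 + 13.90·4.660)/983.9 = 0.1033 mg/L.
After outfall 2: Q = 983.9 + 88.40 = 1072 L/s; C = (983.9·0.1033 + 88.40·11.80)/1072 = 1.068 mg/L.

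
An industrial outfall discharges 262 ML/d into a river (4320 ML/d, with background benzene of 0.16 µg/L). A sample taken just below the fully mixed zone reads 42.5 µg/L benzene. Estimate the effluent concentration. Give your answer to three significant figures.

Mass balance: 4320·0.1600 + 262.0·Cₑ = 4582·42.50
→ Cₑ = (4582·42.50 − 4320·0.1600) / 262.0 = 740.6 µg/L.

741 µg/L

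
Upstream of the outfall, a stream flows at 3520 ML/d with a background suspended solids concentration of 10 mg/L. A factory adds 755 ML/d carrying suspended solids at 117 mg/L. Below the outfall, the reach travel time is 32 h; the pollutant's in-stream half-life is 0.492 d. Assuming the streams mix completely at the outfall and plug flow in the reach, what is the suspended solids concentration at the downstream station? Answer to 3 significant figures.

Flow-weighted average: C = (3520·10.00 + 755.0·117.0) / 4275 = 123500/4275 = 28.90 mg/L.
Half-life 0.492 d → k = ln 2 / 0.492 = 1.409 d⁻¹.
After decay, C = 28.90 × e^(−kt) = 28.90 × 0.1528 = 4.416 mg/L.

4.42 mg/L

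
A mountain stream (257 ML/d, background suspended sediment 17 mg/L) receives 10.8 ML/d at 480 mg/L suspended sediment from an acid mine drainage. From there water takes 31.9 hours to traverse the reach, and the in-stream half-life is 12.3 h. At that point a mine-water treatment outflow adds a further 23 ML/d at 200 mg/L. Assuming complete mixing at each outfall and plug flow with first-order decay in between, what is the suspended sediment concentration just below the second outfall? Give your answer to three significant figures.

Mass balance: C = (257.0·17.00 + 10.80·480.0) / 267.8 = 9553/267.8 = 35.67 mg/L; combined flow 267.8 ML/d.
Half-life 12.3 h → k = ln 2 / 12.3 = 0.05635 h⁻¹ = 1.352 d⁻¹.
Applying C = C₀e^(−kt): 35.67 × 0.1657 = 5.910 mg/L.
Second outfall: C = (267.8·5.910 + 23.00·200.0)/290.8 = 21.26 mg/L.

21.3 mg/L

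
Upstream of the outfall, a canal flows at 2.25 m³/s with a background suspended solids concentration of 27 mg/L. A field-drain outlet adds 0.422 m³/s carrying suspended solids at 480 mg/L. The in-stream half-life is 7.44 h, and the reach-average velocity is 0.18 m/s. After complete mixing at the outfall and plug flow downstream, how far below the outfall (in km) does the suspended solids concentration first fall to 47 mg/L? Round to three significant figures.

Conservation of mass: C = (2.250·27.00 + 0.4220·480.0) / 2.672 = 263.3/2.672 = 98.54 mg/L.
Half-life 7.44 h → k = ln 2 / 7.44 = 0.09316 h⁻¹ = 2.236 d⁻¹.
Set 98.54·exp(−k·t) = 47 → t = ln(98.54/47)/k = 28610 s = 7.947 h.
Distance = v·t = 0.18·28610 = 5149 m = 5.149 km.

5.15 km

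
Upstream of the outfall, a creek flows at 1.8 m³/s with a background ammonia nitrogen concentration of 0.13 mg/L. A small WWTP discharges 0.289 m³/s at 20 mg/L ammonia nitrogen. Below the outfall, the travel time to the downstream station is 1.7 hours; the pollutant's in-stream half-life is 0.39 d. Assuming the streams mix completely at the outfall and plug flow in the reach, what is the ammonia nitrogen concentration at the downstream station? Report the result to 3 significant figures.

Mixed concentration C = ΣQC/ΣQ = (1.800·0.1300 + 0.2890·20.00) / 2.089 = 6.014/2.089 = 2.879 mg/L.
Half-life 0.39 d → k = ln 2 / 0.39 = 1.777 d⁻¹.
After decay, C = 2.879 × e^(−kt) = 2.879 × 0.8817 = 2.538 mg/L.

2.54 mg/L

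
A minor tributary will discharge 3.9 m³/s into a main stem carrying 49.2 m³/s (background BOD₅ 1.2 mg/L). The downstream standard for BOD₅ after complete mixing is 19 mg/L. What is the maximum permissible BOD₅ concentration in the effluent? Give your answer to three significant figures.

244 mg/L

At the limit, (Qr·Cr + Qe·Cₑ)/(Qr + Qe) = 19:
Cₑ = (53.10·19 − 49.20·1.200) / 3.900 = 243.6 mg/L.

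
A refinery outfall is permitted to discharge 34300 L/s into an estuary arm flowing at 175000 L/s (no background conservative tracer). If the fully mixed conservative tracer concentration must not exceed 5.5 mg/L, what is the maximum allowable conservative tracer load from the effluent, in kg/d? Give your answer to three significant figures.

99500 kg/d

Mass balance at the limit: 175000·0 + 34300·Cₑ = 209300·5.5 → Cₑ = 33.56 mg/L.
34300 L/s = 34.30 m³/s. Load = 34.30 m³/s × 33.56 g/m³ × 86 400 s/d = 99460 kg/d.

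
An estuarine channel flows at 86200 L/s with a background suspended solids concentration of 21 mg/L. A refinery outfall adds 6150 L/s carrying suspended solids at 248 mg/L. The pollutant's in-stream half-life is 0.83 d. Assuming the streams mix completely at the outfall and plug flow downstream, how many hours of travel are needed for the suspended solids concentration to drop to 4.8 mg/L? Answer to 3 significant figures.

Flow-weighted average: C = (86200·21.00 + 6150·248.0) / 92350 = 3335000/92350 = 36.12 mg/L.
Half-life 0.83 d → k = ln 2 / 0.83 = 0.8351 d⁻¹.
36.12·exp(−k·t) = 4.8 → t = ln(36.12/4.8)/k = 208800 s = 58.00 h.

58.0 h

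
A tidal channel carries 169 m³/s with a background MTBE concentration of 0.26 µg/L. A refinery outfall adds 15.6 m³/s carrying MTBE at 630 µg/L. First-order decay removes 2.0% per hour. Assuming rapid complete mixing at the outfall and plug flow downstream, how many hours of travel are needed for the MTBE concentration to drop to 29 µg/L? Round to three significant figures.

Mixed concentration C = ΣQC/ΣQ = (169.0·0.2600 + 15.60·630.0) / 184.6 = 9872/184.6 = 53.48 µg/L.
2.0%/h lost → k = −ln(1 − 0.02) = 0.02020 h⁻¹.
53.48·exp(−k·t) = 29 → t = ln(53.48/29)/k = 109000 s = 30.29 h.

30.3 h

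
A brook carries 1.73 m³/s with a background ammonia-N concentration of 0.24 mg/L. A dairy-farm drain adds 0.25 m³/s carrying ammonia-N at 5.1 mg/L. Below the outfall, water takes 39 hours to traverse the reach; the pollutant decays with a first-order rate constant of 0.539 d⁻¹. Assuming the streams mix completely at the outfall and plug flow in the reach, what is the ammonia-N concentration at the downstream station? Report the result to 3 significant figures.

0.356 mg/L

Conservation of mass: C = (1.730·0.2400 + 0.2500·5.100) / 1.980 = 1.690/1.980 = 0.8536 mg/L.
First-order decay: C = 0.8536·exp(−k·t) = 0.8536·0.4165 = 0.3555 mg/L.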